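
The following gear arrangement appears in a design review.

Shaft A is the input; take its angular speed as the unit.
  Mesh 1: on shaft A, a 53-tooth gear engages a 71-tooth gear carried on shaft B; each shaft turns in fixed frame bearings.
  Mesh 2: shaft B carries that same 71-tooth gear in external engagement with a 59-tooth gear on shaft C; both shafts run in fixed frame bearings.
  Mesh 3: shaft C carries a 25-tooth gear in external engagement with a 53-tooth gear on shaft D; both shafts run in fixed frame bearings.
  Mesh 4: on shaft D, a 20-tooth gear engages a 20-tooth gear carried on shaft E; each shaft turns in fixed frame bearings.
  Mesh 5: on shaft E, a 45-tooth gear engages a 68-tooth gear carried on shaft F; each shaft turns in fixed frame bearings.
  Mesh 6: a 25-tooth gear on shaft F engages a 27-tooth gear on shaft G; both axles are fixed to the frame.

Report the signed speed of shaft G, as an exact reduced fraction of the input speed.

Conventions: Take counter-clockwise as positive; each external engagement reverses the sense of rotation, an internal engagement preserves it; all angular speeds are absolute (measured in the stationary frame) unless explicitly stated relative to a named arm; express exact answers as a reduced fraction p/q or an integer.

3125/12036

6-mesh fixed-axis compound train (all bearings frame-fixed)
mesh 1 [53T→71T]: |ω|/ω_in = 1×53/71 = 53/71, sense flips to −
mesh 2 [71T→59T]: |ω|/ω_in = (53/71)×71/59 = 53/59, sense flips to +
mesh 3 [25T→53T]: |ω|/ω_in = (53/59)×25/53 = 25/59, sense flips to −
mesh 4 [20T→20T]: |ω|/ω_in = (25/59)×20/20 = 25/59, sense flips to +
mesh 5 [45T→68T]: |ω|/ω_in = (25/59)×45/68 = 1125/4012, sense flips to −
mesh 6 [25T→27T]: |ω|/ω_in = (1125/4012)×25/27 = 3125/12036, sense flips to +
signed output speed (× input speed) = 3125/12036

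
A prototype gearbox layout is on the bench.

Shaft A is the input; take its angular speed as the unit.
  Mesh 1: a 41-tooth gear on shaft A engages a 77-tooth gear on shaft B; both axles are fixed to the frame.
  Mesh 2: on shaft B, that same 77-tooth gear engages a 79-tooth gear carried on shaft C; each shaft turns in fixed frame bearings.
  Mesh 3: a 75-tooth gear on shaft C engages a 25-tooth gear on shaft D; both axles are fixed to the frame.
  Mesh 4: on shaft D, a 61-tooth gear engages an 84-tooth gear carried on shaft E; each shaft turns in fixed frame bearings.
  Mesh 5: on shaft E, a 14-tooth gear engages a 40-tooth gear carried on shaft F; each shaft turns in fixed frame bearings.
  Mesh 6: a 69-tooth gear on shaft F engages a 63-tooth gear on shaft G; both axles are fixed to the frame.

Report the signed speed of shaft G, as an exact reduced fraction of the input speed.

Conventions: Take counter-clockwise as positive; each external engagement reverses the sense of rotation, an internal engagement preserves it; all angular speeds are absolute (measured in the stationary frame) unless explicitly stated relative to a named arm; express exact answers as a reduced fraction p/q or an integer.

6-mesh fixed-axis compound train (all bearings frame-fixed)
mesh 1 [41T→77T]: |ω|/ω_in = 1×41/77 = 41/77, sense flips to −
mesh 2 [77T→79T]: |ω|/ω_in = (41/77)×77/79 = 41/79, sense flips to +
mesh 3 [75T→25T]: |ω|/ω_in = (41/79)×75/25 = 123/79, sense flips to −
mesh 4 [61T→84T]: |ω|/ω_in = (123/79)×61/84 = 2501/2212, sense flips to +
mesh 5 [14T→40T]: |ω|/ω_in = (2501/2212)×14/40 = 2501/6320, sense flips to −
mesh 6 [69T→63T]: |ω|/ω_in = (2501/6320)×69/63 = 57523/132720, sense flips to +
signed output speed (× input speed) = 57523/132720

57523/132720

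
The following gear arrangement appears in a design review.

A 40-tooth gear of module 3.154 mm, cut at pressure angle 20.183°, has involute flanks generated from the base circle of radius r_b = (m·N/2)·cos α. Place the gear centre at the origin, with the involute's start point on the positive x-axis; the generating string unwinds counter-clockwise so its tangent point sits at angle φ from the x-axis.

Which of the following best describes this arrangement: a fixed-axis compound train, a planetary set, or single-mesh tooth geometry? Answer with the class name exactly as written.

single-mesh tooth geometry

recognized (one wheel, involute flank): single-mesh tooth geometry, m = 3.154, N = 40
classification: single-mesh tooth geometry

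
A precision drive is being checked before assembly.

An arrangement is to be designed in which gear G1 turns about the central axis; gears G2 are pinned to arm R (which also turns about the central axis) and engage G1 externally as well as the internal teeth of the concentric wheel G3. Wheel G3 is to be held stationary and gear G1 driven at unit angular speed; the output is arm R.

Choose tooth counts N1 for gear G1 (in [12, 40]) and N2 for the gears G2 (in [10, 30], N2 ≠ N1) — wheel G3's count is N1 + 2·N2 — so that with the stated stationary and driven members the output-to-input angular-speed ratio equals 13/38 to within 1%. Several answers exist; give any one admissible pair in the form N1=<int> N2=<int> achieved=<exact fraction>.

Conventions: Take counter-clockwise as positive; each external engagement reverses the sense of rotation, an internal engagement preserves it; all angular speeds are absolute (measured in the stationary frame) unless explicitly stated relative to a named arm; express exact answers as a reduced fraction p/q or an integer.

N1=26 N2=12 achieved=13/38

planetary set to be sized for 13/38 (Willis relation)
Willis with ω_ring = 0: ω_arm/ω_sun = N1/(N1+N3); set equal to 13/38  ⇒  N3/N1 = 1/(13/38) − 1 = 25/13
N3 = N1 + 2·N2  ⇒  N2/N1 = (N3/N1 − 1)/2 = (25/13 − 1)/2 = 6/13
smallest multiple with N1 ≥ 12 and N2 ≥ 10: k = 2  ⇒  N1 = 2·13 = 26, N2 = 2·6 = 12 (N1 ≤ 40, N2 ≤ 30, N2 ≠ N1 ✓), N3 = 26 + 2·12 = 50
check: N1/(N1+N3) with N1 = 26, N3 = 50 gives 13/38; |achieved − target| = 0 ≤ 13/3800 ✓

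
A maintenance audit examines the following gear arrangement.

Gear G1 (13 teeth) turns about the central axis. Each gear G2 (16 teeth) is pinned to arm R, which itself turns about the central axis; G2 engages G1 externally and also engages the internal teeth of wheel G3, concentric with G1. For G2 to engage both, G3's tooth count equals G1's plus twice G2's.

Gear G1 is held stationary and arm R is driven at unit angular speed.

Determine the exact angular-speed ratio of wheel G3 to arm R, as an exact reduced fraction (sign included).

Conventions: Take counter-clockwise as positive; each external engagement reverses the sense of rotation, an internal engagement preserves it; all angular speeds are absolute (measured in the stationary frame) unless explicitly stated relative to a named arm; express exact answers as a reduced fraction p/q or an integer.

topology: planetary set — G1 13T / G2 16T / G3 45T, arm = carrier (Willis)
ring teeth: 13 + 2·16 = 45
13(ω_sun−ω_arm) = −45(ω_ring−ω_arm),  ω_sun = 0, ω_arm = 1
ω_ring = 1 − (13/45)(0−1) = 58/45
ω_out/ω_in = 58/45

58/45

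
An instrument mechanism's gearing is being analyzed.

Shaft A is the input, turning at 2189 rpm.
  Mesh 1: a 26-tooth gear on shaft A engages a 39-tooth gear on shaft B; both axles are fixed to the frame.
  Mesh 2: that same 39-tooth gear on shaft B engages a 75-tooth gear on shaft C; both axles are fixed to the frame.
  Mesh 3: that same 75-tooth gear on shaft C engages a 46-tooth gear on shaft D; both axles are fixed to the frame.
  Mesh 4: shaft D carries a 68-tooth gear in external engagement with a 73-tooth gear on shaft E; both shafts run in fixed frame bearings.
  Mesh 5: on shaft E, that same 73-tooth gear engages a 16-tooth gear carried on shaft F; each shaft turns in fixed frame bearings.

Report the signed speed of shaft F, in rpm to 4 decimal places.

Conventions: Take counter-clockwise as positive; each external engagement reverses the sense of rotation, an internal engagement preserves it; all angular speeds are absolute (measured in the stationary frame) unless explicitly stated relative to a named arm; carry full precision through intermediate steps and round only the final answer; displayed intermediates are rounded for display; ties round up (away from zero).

topology: fixed-axis compound train — 5 meshes, A→F
mesh 1 [26T→39T]: ω = 2189.0000×26/39 = 1459.3333 rpm, sense flips to −
mesh 2 [39T→75T]: ω = 1459.3333×39/75 = 758.8533 rpm, sense flips to +
mesh 3 [75T→46T]: ω = 758.8533×75/46 = 1237.2609 rpm, sense flips to −
mesh 4 [68T→73T]: ω = 1237.2609×68/73 = 1152.5170 rpm, sense flips to +
mesh 5 [73T→16T]: ω = 1152.5170×73/16 = 5258.3587 rpm, sense flips to −
signed output speed = -5258.3587 rpm

-5258.3587 rpm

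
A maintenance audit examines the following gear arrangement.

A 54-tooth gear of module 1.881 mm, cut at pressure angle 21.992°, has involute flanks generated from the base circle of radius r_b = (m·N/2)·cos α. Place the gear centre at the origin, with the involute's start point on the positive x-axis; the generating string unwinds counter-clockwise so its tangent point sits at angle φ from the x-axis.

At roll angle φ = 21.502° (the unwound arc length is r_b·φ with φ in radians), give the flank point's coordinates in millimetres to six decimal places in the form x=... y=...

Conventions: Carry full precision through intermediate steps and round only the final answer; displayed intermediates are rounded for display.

x=50.291780 y=0.818016

single-mesh involute tooth geometry (54T wheel at module 1.881)
pitch radius r_p = m·N/2 = 1.881·54/2 = 50.787000
base radius r_b = r_p·cos α = 50.787000·cos 21.992° = 47.091542
roll angle φ = 21.502° = 0.37528070 rad
x = r_b·(cos φ + φ·sin φ) = 50.291780
y = r_b·(sin φ − φ·cos φ) = 0.818016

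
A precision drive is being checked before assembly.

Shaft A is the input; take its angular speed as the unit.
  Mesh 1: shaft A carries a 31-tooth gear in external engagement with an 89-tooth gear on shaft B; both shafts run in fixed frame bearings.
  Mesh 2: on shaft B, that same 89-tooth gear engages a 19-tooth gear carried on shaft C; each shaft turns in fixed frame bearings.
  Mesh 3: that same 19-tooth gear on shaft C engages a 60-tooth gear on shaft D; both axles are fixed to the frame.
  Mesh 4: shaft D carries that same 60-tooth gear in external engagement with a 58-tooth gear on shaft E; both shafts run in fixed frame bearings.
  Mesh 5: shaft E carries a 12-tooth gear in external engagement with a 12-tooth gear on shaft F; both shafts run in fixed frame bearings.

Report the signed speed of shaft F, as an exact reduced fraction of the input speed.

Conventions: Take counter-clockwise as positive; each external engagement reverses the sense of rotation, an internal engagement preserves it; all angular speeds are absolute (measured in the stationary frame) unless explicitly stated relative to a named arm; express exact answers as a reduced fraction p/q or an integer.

5-mesh fixed-axis compound train (all bearings frame-fixed)
mesh 1 [31T→89T]: |ω|/ω_in = 1×31/89 = 31/89, sense flips to −
mesh 2 [89T→19T]: |ω|/ω_in = (31/89)×89/19 = 31/19, sense flips to +
mesh 3 [19T→60T]: |ω|/ω_in = (31/19)×19/60 = 31/60, sense flips to −
mesh 4 [60T→58T]: |ω|/ω_in = (31/60)×60/58 = 31/58, sense flips to +
mesh 5 [12T→12T]: |ω|/ω_in = (31/58)×12/12 = 31/58, sense flips to −
signed output speed (× input speed) = -31/58

-31/58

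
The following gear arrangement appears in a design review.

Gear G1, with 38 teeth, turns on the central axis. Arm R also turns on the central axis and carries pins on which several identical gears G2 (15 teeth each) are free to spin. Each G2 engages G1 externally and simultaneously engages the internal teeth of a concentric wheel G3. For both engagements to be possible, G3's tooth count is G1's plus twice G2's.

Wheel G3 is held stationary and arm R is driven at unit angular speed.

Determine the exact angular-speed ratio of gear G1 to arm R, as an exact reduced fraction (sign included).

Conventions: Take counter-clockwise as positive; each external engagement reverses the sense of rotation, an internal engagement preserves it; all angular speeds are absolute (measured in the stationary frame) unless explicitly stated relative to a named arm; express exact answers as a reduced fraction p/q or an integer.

53/19

recognized (axles ride arm R): planetary set, 38/15/68 teeth
ring teeth: 38 + 2·15 = 68
38(ω_sun−ω_arm) = −68(ω_ring−ω_arm),  ω_ring = 0, ω_arm = 1
ω_sun = 1 − (68/38)(0−1) = 53/19
ω_out/ω_in = 53/19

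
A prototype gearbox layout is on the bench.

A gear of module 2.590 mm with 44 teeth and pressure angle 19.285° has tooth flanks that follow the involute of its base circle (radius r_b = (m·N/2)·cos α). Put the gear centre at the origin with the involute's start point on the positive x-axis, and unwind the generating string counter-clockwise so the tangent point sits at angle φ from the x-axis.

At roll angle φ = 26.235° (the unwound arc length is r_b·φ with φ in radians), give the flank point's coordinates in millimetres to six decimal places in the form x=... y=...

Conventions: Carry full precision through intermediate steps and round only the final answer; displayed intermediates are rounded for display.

class = single-mesh tooth geometry [base-circle involute, m = 2.590, 44T]
pitch radius r_p = m·N/2 = 2.590·44/2 = 56.980000
base radius r_b = r_p·cos α = 56.980000·cos 19.285° = 53.782707
roll angle φ = 26.235° = 0.45788713 rad
x = r_b·(cos φ + φ·sin φ) = 59.128669
y = r_b·(sin φ − φ·cos φ) = 1.685248

x=59.128669 y=1.685248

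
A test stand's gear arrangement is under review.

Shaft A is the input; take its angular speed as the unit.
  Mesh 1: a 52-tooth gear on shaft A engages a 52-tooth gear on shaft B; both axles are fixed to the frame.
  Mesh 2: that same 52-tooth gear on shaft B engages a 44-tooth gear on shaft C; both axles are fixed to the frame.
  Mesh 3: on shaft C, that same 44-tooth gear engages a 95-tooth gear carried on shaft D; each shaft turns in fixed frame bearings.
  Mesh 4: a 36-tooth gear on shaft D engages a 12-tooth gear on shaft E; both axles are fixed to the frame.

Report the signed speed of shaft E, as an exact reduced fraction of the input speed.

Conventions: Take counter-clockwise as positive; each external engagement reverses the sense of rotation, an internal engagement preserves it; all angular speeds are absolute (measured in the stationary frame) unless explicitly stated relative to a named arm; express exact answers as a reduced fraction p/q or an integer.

4-mesh fixed-axis compound train (all bearings frame-fixed)
mesh 1 [52T→52T]: |ω|/ω_in = 1×52/52 = 1, sense flips to −
mesh 2 [52T→44T]: |ω|/ω_in = 1×52/44 = 13/11, sense flips to +
mesh 3 [44T→95T]: |ω|/ω_in = (13/11)×44/95 = 52/95, sense flips to −
mesh 4 [36T→12T]: |ω|/ω_in = (52/95)×36/12 = 156/95, sense flips to +
signed output speed (× input speed) = 156/95

156/95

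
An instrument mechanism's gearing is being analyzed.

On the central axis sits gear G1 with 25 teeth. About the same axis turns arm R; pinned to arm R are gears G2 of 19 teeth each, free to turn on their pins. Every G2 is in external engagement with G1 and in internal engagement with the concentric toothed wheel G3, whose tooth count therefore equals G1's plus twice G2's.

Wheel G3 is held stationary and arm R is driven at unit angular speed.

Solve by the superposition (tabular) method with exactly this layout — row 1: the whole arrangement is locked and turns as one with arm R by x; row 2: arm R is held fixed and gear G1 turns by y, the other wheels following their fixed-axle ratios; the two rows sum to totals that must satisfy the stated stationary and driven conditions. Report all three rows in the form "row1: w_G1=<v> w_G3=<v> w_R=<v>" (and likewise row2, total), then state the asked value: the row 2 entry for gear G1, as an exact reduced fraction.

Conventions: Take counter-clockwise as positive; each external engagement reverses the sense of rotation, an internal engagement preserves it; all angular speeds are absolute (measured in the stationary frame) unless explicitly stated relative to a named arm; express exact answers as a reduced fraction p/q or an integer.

row1: w_G1=1 w_G3=1 w_R=1
row2: w_G1=63/25 w_G3=-1 w_R=0
total: w_G1=88/25 w_G3=0 w_R=1
asked value: 63/25

planetary set (25T centre, 19T on arm, 63T internal) — Willis relation
row 1: whole set turns with the arm by x
row 2 (arm held, sun turns y): ω_ring = −(25/63)·y, ω_arm = 0
boundary: total ω_ring = x − (25/63)·y = 0 and total ω_arm = x = 1  ⇒  y = 63/25, x = 1
row 2 ring = −(25/63)·63/25 = -1
totals (row 1 + row 2): sun 1 + 63/25 = 88/25, ring 1 + (-1) = 0, arm 1 + 0 = 1
asked cell (row2, sun) = 63/25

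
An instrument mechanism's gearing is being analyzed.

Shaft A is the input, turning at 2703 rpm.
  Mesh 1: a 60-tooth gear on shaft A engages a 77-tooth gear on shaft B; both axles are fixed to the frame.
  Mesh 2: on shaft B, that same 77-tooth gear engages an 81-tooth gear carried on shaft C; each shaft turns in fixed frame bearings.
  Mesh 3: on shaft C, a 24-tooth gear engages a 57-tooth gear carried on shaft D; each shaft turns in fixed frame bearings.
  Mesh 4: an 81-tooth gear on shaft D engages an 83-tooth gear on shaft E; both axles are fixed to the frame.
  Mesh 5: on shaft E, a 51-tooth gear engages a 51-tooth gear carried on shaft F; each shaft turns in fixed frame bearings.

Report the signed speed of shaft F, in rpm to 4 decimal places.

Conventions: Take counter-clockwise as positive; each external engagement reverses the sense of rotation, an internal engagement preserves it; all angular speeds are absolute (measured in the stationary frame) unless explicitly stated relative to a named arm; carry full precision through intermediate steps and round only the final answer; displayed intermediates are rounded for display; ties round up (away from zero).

class = fixed-axis compound train [5 meshes; 5 ratios multiply, 5 sense flips]
mesh 1 [60T→77T]: ω = 2703.0000×60/77 = 2106.2338 rpm, sense flips to −
mesh 2 [77T→81T]: ω = 2106.2338×77/81 = 2002.2222 rpm, sense flips to +
mesh 3 [24T→57T]: ω = 2002.2222×24/57 = 843.0409 rpm, sense flips to −
mesh 4 [81T→83T]: ω = 843.0409×81/83 = 822.7267 rpm, sense flips to +
mesh 5 [51T→51T]: ω = 822.7267×51/51 = 822.7267 rpm, sense flips to −
signed output speed = -822.7267 rpm

-822.7267 rpm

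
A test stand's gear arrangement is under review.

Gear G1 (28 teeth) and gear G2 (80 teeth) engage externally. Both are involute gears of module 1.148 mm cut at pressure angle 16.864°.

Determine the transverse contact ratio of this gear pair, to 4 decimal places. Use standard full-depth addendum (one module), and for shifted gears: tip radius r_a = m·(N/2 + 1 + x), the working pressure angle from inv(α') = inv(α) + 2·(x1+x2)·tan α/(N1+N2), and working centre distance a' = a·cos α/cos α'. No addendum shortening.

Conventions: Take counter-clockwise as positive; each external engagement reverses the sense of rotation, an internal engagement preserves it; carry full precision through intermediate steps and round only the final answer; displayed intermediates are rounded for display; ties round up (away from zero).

1.9174

recognized (one external pair, fixed centres): single-mesh tooth geometry, m = 1.148, N1 = 28, N2 = 80
base radii: r_b1 = 15.380840, r_b2 = 43.945259
tip radii: r_a1 = 17.220000, r_a2 = 47.068000
no profile shift: α' = α, a' = a
action lengths: √(r_a1²−r_b1²) = 7.743265, √(r_a2²−r_b2²) = 16.858555
base pitch p_b = π·m·cos α = 3.451453
CR = (7.743265 + 16.858555 − 61.992000·sin 16.86400°)/3.451453 = 1.917419
contact ratio ≈ 1.9174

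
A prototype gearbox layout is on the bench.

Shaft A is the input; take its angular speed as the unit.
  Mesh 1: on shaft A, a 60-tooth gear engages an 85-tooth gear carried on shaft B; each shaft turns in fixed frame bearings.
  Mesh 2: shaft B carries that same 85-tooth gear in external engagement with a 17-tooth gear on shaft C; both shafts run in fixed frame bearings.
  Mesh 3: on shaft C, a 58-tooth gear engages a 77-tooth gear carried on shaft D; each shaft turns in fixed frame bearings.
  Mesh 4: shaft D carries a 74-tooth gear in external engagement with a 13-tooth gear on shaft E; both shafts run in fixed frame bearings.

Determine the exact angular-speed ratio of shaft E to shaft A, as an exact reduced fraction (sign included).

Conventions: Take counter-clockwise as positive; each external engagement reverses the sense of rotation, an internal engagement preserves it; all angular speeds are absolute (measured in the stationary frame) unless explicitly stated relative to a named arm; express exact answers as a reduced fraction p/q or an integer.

class = fixed-axis compound train [4 meshes; 4 ratios multiply, 4 sense flips]
mesh 1 [60T→85T]: running ratio 12/17, sense −
mesh 2 [85T→17T]: running ratio 60/17, sense +
mesh 3 [58T→77T]: running ratio 3480/1309, sense −
mesh 4 [74T→13T]: running ratio 257520/17017, sense +
ω_out/ω_in = 257520/17017

257520/17017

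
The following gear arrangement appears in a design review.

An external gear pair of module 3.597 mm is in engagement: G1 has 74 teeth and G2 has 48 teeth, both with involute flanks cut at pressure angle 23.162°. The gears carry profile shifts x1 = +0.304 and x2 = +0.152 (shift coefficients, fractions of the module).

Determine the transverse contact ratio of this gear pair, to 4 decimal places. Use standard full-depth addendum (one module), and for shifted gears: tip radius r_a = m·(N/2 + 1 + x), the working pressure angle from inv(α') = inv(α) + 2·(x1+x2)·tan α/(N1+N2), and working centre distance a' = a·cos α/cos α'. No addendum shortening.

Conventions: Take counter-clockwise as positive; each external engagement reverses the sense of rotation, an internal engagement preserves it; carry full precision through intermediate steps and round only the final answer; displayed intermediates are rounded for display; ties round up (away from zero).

single-mesh involute tooth geometry (74T engaging 48T at module 3.597)
base radii: r_b1 = 122.361549, r_b2 = 79.369653
tip radii: r_a1 = 137.779488, r_a2 = 90.471744
inv(α') = inv(23.162°) + 2·(+0.304+0.152)·tan α/(74+48) = 0.02676065  ⇒  α' = 24.11813°
a' = a·cos α / cos α' = 219.4170·cos 23.162°/cos 24.11813° = 221.025658
action lengths: √(r_a1²−r_b1²) = 63.331183, √(r_a2²−r_b2²) = 43.423434
base pitch p_b = π·m·cos α = 10.389463
CR = (63.331183 + 43.423434 − 221.025658·sin 24.11813°)/10.389463 = 1.582301
contact ratio ≈ 1.5823

1.5823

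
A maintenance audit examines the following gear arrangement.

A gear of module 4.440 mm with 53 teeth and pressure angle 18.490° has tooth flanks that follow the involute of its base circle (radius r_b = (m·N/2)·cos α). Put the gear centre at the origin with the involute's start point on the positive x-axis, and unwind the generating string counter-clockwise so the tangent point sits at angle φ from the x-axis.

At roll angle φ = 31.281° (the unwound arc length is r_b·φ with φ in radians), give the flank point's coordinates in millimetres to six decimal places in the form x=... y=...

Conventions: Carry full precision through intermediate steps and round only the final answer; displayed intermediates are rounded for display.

x=126.997585 y=5.874392

topology: single-mesh involute geometry — m = 4.440, N = 53
pitch radius r_p = m·N/2 = 4.440·53/2 = 117.660000
base radius r_b = r_p·cos α = 117.660000·cos 18.490° = 111.586276
roll angle φ = 31.281° = 0.54595644 rad
x = r_b·(cos φ + φ·sin φ) = 126.997585
y = r_b·(sin φ − φ·cos φ) = 5.874392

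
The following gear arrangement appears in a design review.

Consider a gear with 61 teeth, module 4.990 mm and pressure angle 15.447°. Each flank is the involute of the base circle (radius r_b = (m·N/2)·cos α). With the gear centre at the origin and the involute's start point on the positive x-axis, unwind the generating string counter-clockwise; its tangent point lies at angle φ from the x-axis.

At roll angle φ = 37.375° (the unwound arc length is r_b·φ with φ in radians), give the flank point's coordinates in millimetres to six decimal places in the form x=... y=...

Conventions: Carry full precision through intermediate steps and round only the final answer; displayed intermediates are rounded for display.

x=174.665853 y=13.004175

recognized (one wheel, involute flank): single-mesh tooth geometry, m = 4.990, N = 61
pitch radius r_p = m·N/2 = 4.990·61/2 = 152.195000
base radius r_b = r_p·cos α = 152.195000·cos 15.447° = 146.697297
roll angle φ = 37.375° = 0.65231681 rad
x = r_b·(cos φ + φ·sin φ) = 174.665853
y = r_b·(sin φ − φ·cos φ) = 13.004175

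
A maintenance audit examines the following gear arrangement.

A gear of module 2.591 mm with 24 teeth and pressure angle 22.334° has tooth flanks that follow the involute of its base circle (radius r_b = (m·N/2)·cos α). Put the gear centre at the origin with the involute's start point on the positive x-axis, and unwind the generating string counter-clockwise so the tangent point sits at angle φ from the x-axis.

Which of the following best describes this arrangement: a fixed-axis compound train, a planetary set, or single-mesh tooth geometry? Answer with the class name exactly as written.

single-mesh tooth geometry

single-mesh involute tooth geometry (24T wheel at module 2.591)
classification: single-mesh tooth geometry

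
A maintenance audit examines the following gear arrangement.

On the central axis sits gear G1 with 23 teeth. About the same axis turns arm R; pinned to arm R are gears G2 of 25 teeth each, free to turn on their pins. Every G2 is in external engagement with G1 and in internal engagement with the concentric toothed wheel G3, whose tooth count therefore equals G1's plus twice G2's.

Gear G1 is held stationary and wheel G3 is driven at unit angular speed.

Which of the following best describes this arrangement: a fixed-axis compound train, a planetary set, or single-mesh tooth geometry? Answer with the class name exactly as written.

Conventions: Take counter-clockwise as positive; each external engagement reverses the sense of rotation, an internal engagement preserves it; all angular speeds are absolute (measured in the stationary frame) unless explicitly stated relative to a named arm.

class = planetary set [G3 = 23+2·25 = 73; Willis about the carrier]
classification: planetary set

planetary set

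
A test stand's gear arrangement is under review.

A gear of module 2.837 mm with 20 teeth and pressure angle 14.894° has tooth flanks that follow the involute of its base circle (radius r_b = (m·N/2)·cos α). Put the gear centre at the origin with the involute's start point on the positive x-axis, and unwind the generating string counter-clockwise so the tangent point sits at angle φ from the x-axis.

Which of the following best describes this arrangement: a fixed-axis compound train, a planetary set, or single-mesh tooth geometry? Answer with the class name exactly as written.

single-mesh tooth geometry

class = single-mesh tooth geometry [base-circle involute, m = 2.837, 20T]
classification: single-mesh tooth geometry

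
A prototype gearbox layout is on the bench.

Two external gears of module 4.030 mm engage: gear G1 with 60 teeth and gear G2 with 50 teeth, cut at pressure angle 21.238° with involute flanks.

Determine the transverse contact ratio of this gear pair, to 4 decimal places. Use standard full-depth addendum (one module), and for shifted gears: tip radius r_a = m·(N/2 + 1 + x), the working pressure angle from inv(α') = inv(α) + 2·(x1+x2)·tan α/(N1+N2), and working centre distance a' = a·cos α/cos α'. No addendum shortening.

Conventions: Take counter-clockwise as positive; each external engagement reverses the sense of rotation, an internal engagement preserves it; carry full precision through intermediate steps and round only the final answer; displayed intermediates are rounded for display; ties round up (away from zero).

1.7050

recognized (one external pair, fixed centres): single-mesh tooth geometry, m = 4.030, N1 = 60, N2 = 50
base radii: r_b1 = 112.688926, r_b2 = 93.907439
tip radii: r_a1 = 124.930000, r_a2 = 104.780000
no profile shift: α' = α, a' = a
action lengths: √(r_a1²−r_b1²) = 53.932465, √(r_a2²−r_b2²) = 46.478397
base pitch p_b = π·m·cos α = 11.800757
CR = (53.932465 + 46.478397 − 221.650000·sin 21.23800°)/11.800757 = 1.704953
contact ratio ≈ 1.7050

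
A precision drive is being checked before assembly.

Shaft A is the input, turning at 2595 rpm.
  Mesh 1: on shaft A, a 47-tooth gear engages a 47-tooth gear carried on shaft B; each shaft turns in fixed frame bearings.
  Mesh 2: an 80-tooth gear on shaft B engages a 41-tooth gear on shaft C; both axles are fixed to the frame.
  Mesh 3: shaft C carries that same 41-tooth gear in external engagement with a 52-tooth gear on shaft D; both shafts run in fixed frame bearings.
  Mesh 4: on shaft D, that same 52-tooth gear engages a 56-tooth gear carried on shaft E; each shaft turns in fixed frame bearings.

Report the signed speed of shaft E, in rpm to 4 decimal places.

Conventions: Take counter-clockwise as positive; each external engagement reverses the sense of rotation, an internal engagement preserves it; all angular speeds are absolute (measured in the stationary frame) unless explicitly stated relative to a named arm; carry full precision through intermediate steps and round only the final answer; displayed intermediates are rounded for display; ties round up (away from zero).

recognized (5 fixed axles, 4 meshes): fixed-axis compound train
mesh 1 [47T→47T]: ω = 2595.0000×47/47 = 2595.0000 rpm, sense flips to −
mesh 2 [80T→41T]: ω = 2595.0000×80/41 = 5063.4146 rpm, sense flips to +
mesh 3 [41T→52T]: ω = 5063.4146×41/52 = 3992.3077 rpm, sense flips to −
mesh 4 [52T→56T]: ω = 3992.3077×52/56 = 3707.1429 rpm, sense flips to +
signed output speed = +3707.1429 rpm

+3707.1429 rpm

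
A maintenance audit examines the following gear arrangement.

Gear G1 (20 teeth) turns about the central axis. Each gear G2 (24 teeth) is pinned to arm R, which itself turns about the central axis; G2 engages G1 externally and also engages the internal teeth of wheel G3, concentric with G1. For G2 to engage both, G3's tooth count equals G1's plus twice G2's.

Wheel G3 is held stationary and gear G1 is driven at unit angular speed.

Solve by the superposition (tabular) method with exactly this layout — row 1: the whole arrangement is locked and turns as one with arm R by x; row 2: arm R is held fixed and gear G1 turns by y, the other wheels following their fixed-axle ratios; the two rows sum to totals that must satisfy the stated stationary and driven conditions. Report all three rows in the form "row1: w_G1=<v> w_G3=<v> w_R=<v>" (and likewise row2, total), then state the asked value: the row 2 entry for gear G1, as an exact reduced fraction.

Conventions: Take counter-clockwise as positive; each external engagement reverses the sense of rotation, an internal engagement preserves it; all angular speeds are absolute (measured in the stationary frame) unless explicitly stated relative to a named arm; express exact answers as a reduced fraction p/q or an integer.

class = planetary set [G3 = 20+2·24 = 68; Willis about the carrier]
row 1 — lock + rotate with arm: ω_sun = ω_ring = ω_arm = x
row 2 (arm held, sun turns y): ω_ring = −(20/68)·y, ω_arm = 0
boundary: total ω_ring = x − (20/68)·y = 0 and total ω_sun = x + y = 1  ⇒  y = 17/22, x = 5/22
row 2 ring = −(20/68)·17/22 = -5/22
totals (row 1 + row 2): sun 5/22 + 17/22 = 1, ring 5/22 + (-5/22) = 0, arm 5/22 + 0 = 5/22
asked cell (row2, sun) = 17/22

row1: w_G1=5/22 w_G3=5/22 w_R=5/22
row2: w_G1=17/22 w_G3=-5/22 w_R=0
total: w_G1=1 w_G3=0 w_R=5/22
asked value: 17/22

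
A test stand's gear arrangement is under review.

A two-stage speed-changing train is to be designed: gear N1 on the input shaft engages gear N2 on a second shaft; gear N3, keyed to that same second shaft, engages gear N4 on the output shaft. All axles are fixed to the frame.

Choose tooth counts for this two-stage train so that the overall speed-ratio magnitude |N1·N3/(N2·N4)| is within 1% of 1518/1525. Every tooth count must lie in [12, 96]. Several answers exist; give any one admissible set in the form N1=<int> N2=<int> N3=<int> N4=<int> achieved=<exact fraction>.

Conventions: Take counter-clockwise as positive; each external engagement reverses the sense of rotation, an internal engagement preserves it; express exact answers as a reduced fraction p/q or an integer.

N1=22 N2=25 N3=69 N4=61 achieved=1518/1525

class = fixed-axis compound train [2-stage, 1518/1525 wanted]
target = 1518/1525 in lowest terms: an exact hit needs N1·N3 = k·1518 and N2·N4 = k·1525 for one integer k, every count in [12, 96]; additionally prefer no 1:1 stage (N1 ≠ N2, N3 ≠ N4)
k = 1: N1·N3 = 1518 = 22·69, N2·N4 = 1525 = 25·61
achieved = 22·69/(25·61) = 1518/1525; |achieved − target| = 0 ≤ 759/76250 ✓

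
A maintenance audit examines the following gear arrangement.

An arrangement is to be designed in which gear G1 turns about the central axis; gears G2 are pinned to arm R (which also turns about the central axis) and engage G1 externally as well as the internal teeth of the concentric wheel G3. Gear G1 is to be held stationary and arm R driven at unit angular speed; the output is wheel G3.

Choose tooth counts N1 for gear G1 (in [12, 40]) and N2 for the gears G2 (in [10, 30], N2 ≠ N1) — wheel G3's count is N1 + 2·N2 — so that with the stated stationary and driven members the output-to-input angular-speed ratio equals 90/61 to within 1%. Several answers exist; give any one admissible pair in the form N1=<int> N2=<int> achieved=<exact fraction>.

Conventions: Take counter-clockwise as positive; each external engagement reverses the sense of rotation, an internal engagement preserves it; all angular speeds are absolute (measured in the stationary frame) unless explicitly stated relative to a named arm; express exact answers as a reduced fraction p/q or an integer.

topology: planetary set — design target 90/61, arm = carrier (Willis)
Willis with ω_sun = 0: ω_ring/ω_arm = (N1+N3)/N3; set equal to 90/61  ⇒  N3/N1 = 1/(90/61 − 1) = 61/29
N3 = N1 + 2·N2  ⇒  N2/N1 = (N3/N1 − 1)/2 = (61/29 − 1)/2 = 16/29
smallest multiple with N1 ≥ 12 and N2 ≥ 10: k = 1  ⇒  N1 = 1·29 = 29, N2 = 1·16 = 16 (N1 ≤ 40, N2 ≤ 30, N2 ≠ N1 ✓), N3 = 29 + 2·16 = 61
check: (N1+N3)/N3 with N1 = 29, N3 = 61 gives 90/61; |achieved − target| = 0 ≤ 9/610 ✓

N1=29 N2=16 achieved=90/61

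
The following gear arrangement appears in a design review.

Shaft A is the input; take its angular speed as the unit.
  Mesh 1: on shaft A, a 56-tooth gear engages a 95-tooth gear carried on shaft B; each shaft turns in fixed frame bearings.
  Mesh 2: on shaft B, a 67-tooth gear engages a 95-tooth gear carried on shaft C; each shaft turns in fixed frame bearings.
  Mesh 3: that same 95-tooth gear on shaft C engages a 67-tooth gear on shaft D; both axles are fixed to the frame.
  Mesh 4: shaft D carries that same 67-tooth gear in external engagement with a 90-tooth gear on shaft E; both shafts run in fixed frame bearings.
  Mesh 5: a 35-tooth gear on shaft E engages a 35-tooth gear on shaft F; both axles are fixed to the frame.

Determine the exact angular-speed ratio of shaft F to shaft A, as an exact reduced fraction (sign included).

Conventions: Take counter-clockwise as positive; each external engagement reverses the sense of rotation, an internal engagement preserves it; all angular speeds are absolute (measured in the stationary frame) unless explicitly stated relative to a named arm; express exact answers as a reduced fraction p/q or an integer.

class = fixed-axis compound train [5 meshes; 5 ratios multiply, 5 sense flips]
mesh 1 [56T→95T]: running ratio 56/95, sense −
mesh 2 [67T→95T]: running ratio 3752/9025, sense +
mesh 3 [95T→67T]: running ratio 56/95, sense −
mesh 4 [67T→90T]: running ratio 1876/4275, sense +
mesh 5 [35T→35T]: running ratio 1876/4275, sense −
ω_out/ω_in = -1876/4275

-1876/4275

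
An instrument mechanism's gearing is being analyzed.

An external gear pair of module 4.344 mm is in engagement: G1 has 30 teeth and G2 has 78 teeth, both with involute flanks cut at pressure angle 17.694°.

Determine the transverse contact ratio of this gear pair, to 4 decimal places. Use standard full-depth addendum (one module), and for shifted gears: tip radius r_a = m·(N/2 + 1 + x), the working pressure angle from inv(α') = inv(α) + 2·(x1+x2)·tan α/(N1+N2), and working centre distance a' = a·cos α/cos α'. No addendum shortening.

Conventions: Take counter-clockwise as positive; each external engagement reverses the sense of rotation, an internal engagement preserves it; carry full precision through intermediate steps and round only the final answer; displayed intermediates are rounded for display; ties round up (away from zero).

1.8708

topology: single-mesh involute geometry — m = 4.344, 30T/78T pair
base radii: r_b1 = 62.077496, r_b2 = 161.401491
tip radii: r_a1 = 69.504000, r_a2 = 173.760000
no profile shift: α' = α, a' = a
action lengths: √(r_a1²−r_b1²) = 31.260046, √(r_a2²−r_b2²) = 64.359121
base pitch p_b = π·m·cos α = 13.001480
CR = (31.260046 + 64.359121 − 234.576000·sin 17.69400°)/13.001480 = 1.870842
contact ratio ≈ 1.8708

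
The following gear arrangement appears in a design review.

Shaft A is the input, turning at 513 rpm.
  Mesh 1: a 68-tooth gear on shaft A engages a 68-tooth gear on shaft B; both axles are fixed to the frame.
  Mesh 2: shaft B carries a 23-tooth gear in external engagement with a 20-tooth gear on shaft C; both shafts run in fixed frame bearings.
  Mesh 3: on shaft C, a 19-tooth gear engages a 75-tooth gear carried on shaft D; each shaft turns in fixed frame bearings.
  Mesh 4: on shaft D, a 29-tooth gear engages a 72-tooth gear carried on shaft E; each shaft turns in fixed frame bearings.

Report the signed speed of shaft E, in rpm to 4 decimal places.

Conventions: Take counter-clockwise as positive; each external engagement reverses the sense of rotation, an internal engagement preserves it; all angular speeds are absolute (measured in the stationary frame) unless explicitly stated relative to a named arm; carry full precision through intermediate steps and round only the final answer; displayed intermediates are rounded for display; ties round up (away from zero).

class = fixed-axis compound train [4 meshes; 4 ratios multiply, 4 sense flips]
mesh 1 [68T→68T]: ω = 513.0000×68/68 = 513.0000 rpm, sense flips to −
mesh 2 [23T→20T]: ω = 513.0000×23/20 = 589.9500 rpm, sense flips to +
mesh 3 [19T→75T]: ω = 589.9500×19/75 = 149.4540 rpm, sense flips to −
mesh 4 [29T→72T]: ω = 149.4540×29/72 = 60.1968 rpm, sense flips to +
signed output speed = +60.1968 rpm

+60.1968 rpm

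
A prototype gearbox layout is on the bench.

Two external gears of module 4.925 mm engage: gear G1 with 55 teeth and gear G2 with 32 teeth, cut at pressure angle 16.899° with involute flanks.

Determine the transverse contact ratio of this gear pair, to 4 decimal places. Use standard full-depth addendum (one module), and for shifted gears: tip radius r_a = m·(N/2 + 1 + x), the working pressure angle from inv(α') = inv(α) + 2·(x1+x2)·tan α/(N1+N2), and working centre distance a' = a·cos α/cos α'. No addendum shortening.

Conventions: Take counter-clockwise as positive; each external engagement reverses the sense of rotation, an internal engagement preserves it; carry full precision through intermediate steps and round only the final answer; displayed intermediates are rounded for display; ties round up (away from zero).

1.8951

single-mesh involute tooth geometry (55T engaging 32T at module 4.925)
base radii: r_b1 = 129.589127, r_b2 = 75.397310
tip radii: r_a1 = 140.362500, r_a2 = 83.725000
no profile shift: α' = α, a' = a
action lengths: √(r_a1²−r_b1²) = 53.928560, √(r_a2²−r_b2²) = 36.402215
base pitch p_b = π·m·cos α = 14.804227
CR = (53.928560 + 36.402215 − 214.237500·sin 16.89900°)/14.804227 = 1.895070
contact ratio ≈ 1.8951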